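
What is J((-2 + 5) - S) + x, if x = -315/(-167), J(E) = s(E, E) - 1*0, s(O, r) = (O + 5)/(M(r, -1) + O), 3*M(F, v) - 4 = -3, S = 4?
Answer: -687/167 ≈ -4.1138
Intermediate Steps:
M(F, v) = 1/3 (M(F, v) = 4/3 + (1/3)*(-3) = 4/3 - 1 = 1/3)
s(O, r) = (5 + O)/(1/3 + O) (s(O, r) = (O + 5)/(1/3 + O) = (5 + O)/(1/3 + O))
J(E) = 3*(5 + E)/(1 + 3*E) (J(E) = 3*(5 + E)/(1 + 3*E) - 1*0 = 3*(5 + E)/(1 + 3*E) + 0 = 3*(5 + E)/(1 + 3*E))
x = 315/167 (x = -315*(-1/167) = 315/167 ≈ 1.8862)
J((-2 + 5) - S) + x = 3*(5 + ((-2 + 5) - 1*4))/(1 + 3*((-2 + 5) - 1*4)) + 315/167 = 3*(5 + (3 - 4))/(1 + 3*(3 - 4)) + 315/167 = 3*(5 - 1)/(1 + 3*(-1)) + 315/167 = 3*4/(1 - 3) + 315/167 = 3*4/(-2) + 315/167 = 3*(-1/2)*4 + 315/167 = -6 + 315/167 = -687/167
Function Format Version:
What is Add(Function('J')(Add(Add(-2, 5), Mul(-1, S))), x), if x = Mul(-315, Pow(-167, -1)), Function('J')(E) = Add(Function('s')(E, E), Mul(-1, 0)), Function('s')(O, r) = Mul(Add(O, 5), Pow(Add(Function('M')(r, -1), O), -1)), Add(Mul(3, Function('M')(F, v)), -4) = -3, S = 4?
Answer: Rational(-687, 167) ≈ -4.1138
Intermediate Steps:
Function('M')(F, v) = Rational(1, 3) (Function('M')(F, v) = Add(Rational(4, 3), Mul(Rational(1, 3), -3)) = Add(Rational(4, 3), -1) = Rational(1, 3))
Function('s')(O, r) = Mul(Pow(Add(Rational(1, 3), O), -1), Add(5, O)) (Function('s')(O, r) = Mul(Add(O, 5), Pow(Add(Rational(1, 3), O), -1)) = Mul(Add(5, O), Pow(Add(Rational(1, 3), O), -1)) = Mul(Pow(Add(Rational(1, 3), O), -1), Add(5, O)))
Function('J')(E) = Mul(3, Pow(Add(1, Mul(3, E)), -1), Add(5, E)) (Function('J')(E) = Add(Mul(3, Pow(Add(1, Mul(3, E)), -1), Add(5, E)), Mul(-1, 0)) = Add(Mul(3, Pow(Add(1, Mul(3, E)), -1), Add(5, E)), 0) = Mul(3, Pow(Add(1, Mul(3, E)), -1), Add(5, E)))
x = Rational(315, 167) (x = Mul(-315, Rational(-1, 167)) = Rational(315, 167) ≈ 1.8862)
Add(Function('J')(Add(Add(-2, 5), Mul(-1, S))), x) = Add(Mul(3, Pow(Add(1, Mul(3, Add(Add(-2, 5), Mul(-1, 4)))), -1), Add(5, Add(Add(-2, 5), Mul(-1, 4)))), Rational(315, 167)) = Add(Mul(3, Pow(Add(1, Mul(3, Add(3, -4))), -1), Add(5, Add(3, -4))), Rational(315, 167)) = Add(Mul(3, Pow(Add(1, Mul(3, -1)), -1), Add(5, -1)), Rational(315, 167)) = Add(Mul(3, Pow(Add(1, -3), -1), 4), Rational(315, 167)) = Add(Mul(3, Pow(-2, -1), 4), Rational(315, 167)) = Add(Mul(3, Rational(-1, 2), 4), Rational(315, 167)) = Add(-6, Rational(315, 167)) = Rational(-687, 167)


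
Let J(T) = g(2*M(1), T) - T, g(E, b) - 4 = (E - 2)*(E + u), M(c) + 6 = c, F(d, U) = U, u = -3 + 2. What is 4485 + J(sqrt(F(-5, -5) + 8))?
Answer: 4621 - sqrt(3) ≈ 4619.3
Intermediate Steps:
u = -1
M(c) = -6 + c
g(E, b) = 4 + (-1 + E)*(-2 + E) (g(E, b) = 4 + (E - 2)*(E - 1) = 4 + (-2 + E)*(-1 + E) = 4 + (-1 + E)*(-2 + E))
J(T) = 136 - T (J(T) = (6 + (2*(-6 + 1))**2 - 6*(-6 + 1)) - T = (6 + (2*(-5))**2 - 6*(-5)) - T = (6 + (-10)**2 - 3*(-10)) - T = (6 + 100 + 30) - T = 136 - T)
4485 + J(sqrt(F(-5, -5) + 8)) = 4485 + (136 - sqrt(-5 + 8)) = 4485 + (136 - sqrt(3)) = 4621 - sqrt(3)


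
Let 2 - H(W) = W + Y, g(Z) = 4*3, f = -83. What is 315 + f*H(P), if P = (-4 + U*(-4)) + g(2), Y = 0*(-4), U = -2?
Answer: 1477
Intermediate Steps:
g(Z) = 12
Y = 0
P = 16 (P = (-4 - 2*(-4)) + 12 = (-4 + 8) + 12 = 4 + 12 = 16)
H(W) = 2 - W (H(W) = 2 - (W + 0) = 2 - W)
315 + f*H(P) = 315 - 83*(2 - 1*16) = 315 - 83*(2 - 16) = 315 - 83*(-14) = 315 + 1162 = 1477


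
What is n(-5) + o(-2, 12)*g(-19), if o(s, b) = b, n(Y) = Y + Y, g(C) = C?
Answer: -238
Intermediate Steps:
n(Y) = 2*Y
n(-5) + o(-2, 12)*g(-19) = 2*(-5) + 12*(-19) = -10 - 228 = -238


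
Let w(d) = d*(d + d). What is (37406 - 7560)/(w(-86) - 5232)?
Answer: 14923/4780 ≈ 3.1220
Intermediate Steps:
w(d) = 2*d**2 (w(d) = d*(2*d) = 2*d**2)
(37406 - 7560)/(w(-86) - 5232) = (37406 - 7560)/(2*(-86)**2 - 5232) = 29846/(2*7396 - 5232) = 29846/(14792 - 5232) = 29846/9560 = 29846*(1/9560) = 14923/4780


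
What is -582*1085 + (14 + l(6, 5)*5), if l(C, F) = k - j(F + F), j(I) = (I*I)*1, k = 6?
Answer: -631926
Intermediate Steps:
j(I) = I**2 (j(I) = I**2*1 = I**2)
l(C, F) = 6 - 4*F**2 (l(C, F) = 6 - (F + F)**2 = 6 - (2*F)**2 = 6 - 4*F**2)
-582*1085 + (14 + l(6, 5)*5) = -582*1085 + (14 + (6 - 4*5**2)*5) = -631470 + (14 + (6 - 4*25)*5) = -631470 + (14 + (6 - 100)*5) = -631470 + (14 - 94*5) = -631470 + (14 - 470) = -631470 - 456 = -631926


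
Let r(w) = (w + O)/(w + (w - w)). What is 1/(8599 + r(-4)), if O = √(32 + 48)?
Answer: 1720/14791999 + √5/73959995 ≈ 0.00011631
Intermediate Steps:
O = 4*√5 (O = √80 = 4*√5 ≈ 8.9443)
r(w) = (w + 4*√5)/w (r(w) = (w + 4*√5)/(w + (w - w)) = (w + 4*√5)/(w + 0) = (w + 4*√5)/w)
1/(8599 + r(-4)) = 1/(8599 + (-4 + 4*√5)/(-4)) = 1/(8599 - (-4 + 4*√5)/4) = 1/(8599 + (1 - √5)) = 1/(8600 - √5)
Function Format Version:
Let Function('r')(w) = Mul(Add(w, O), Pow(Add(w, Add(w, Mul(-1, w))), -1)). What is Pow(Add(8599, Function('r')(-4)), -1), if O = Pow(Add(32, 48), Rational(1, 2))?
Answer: Add(Rational(1720, 14791999), Mul(Rational(1, 73959995), Pow(5, Rational(1, 2)))) ≈ 0.00011631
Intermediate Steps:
O = Mul(4, Pow(5, Rational(1, 2))) (O = Pow(80, Rational(1, 2)) = Mul(4, Pow(5, Rational(1, 2))) ≈ 8.9443)
Function('r')(w) = Mul(Pow(w, -1), Add(w, Mul(4, Pow(5, Rational(1, 2))))) (Function('r')(w) = Mul(Add(w, Mul(4, Pow(5, Rational(1, 2)))), Pow(Add(w, Add(w, Mul(-1, w))), -1)) = Mul(Add(w, Mul(4, Pow(5, Rational(1, 2)))), Pow(Add(w, 0), -1)) = Mul(Add(w, Mul(4, Pow(5, Rational(1, 2)))), Pow(w, -1)) = Mul(Pow(w, -1), Add(w, Mul(4, Pow(5, Rational(1, 2))))))
Pow(Add(8599, Function('r')(-4)), -1) = Pow(Add(8599, Mul(Pow(-4, -1), Add(-4, Mul(4, Pow(5, Rational(1, 2)))))), -1) = Pow(Add(8599, Mul(Rational(-1, 4), Add(-4, Mul(4, Pow(5, Rational(1, 2)))))), -1) = Pow(Add(8599, Add(1, Mul(-1, Pow(5, Rational(1, 2))))), -1) = Pow(Add(8600, Mul(-1, Pow(5, Rational(1, 2)))), -1)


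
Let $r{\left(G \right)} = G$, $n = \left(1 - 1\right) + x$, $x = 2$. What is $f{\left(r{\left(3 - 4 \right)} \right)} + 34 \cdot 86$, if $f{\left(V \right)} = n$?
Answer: $2926$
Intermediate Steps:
$n = 2$ ($n = \left(1 - 1\right) + 2 = 0 + 2 = 2$)
$f{\left(V \right)} = 2$
$f{\left(r{\left(3 - 4 \right)} \right)} + 34 \cdot 86 = 2 + 34 \cdot 86 = 2 + 2924 = 2926$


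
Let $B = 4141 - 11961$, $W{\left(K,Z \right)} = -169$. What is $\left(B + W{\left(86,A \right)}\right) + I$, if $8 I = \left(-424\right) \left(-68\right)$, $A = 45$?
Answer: $-4385$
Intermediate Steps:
$B = -7820$
$I = 3604$ ($I = \frac{\left(-424\right) \left(-68\right)}{8} = \frac{1}{8} \cdot 28832 = 3604$)
$\left(B + W{\left(86,A \right)}\right) + I = \left(-7820 - 169\right) + 3604 = -7989 + 3604 = -4385$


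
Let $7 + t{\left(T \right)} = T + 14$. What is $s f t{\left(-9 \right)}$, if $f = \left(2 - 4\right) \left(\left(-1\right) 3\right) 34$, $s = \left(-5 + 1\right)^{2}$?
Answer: $-6528$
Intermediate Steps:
$s = 16$ ($s = \left(-4\right)^{2} = 16$)
$t{\left(T \right)} = 7 + T$ ($t{\left(T \right)} = -7 + \left(T + 14\right) = -7 + \left(14 + T\right) = 7 + T$)
$f = 204$ ($f = \left(-2\right) \left(-3\right) 34 = 6 \cdot 34 = 204$)
$s f t{\left(-9 \right)} = 16 \cdot 204 \left(7 - 9\right) = 16 \cdot 204 \left(-2\right) = 16 \left(-408\right) = -6528$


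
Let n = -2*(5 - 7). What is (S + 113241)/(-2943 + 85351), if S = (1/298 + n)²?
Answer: 10057677013/7318160032 ≈ 1.3743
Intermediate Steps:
n = 4 (n = -2*(-2) = 4)
S = 1423249/88804 (S = (1/298 + 4)² = (1193/298)² = 1423249/88804 ≈ 16.027)
(S + 113241)/(-2943 + 85351) = (1423249/88804 + 113241)/(-2943 + 85351) = (10057677013/88804)/82408 = (10057677013/88804)*(1/82408) = 10057677013/7318160032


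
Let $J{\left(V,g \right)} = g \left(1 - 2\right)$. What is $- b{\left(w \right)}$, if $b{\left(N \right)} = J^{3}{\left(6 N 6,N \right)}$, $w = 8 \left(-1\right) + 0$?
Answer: $-512$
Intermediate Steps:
$w = -8$ ($w = -8 + 0 = -8$)
$J{\left(V,g \right)} = - g$ ($J{\left(V,g \right)} = g \left(-1\right) = - g$)
$b{\left(N \right)} = - N^{3}$ ($b{\left(N \right)} = \left(- N\right)^{3} = - N^{3}$)
$- b{\left(w \right)} = - \left(-1\right) \left(-8\right)^{3} = - \left(-1\right) \left(-512\right) = \left(-1\right) 512 = -512$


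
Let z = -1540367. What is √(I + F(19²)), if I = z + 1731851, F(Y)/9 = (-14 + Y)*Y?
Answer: 3*√146543 ≈ 1148.4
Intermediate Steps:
F(Y) = 9*Y*(-14 + Y) (F(Y) = 9*((-14 + Y)*Y) = 9*(Y*(-14 + Y)) = 9*Y*(-14 + Y))
I = 191484 (I = -1540367 + 1731851 = 191484)
√(I + F(19²)) = √(191484 + 9*19²*(-14 + 19²)) = √(191484 + 9*361*(-14 + 361)) = √(191484 + 9*361*347) = √(191484 + 1127403) = √1318887 = 3*√146543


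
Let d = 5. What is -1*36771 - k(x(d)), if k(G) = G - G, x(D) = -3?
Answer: -36771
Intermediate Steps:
k(G) = 0
-1*36771 - k(x(d)) = -1*36771 - 1*0 = -36771 + 0 = -36771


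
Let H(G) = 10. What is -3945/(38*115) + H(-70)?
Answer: 7951/874 ≈ 9.0973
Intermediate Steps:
-3945/(38*115) + H(-70) = -3945/(38*115) + 10 = -3945/4370 + 10 = -3945*1/4370 + 10 = -789/874 + 10 = 7951/874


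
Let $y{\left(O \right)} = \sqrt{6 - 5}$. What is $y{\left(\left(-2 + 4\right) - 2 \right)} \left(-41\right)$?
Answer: $-41$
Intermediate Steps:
$y{\left(O \right)} = 1$ ($y{\left(O \right)} = \sqrt{1} = 1$)
$y{\left(\left(-2 + 4\right) - 2 \right)} \left(-41\right) = 1 \left(-41\right) = -41$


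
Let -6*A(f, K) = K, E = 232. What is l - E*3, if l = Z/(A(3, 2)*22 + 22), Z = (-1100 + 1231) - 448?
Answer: -31575/44 ≈ -717.61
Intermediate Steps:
A(f, K) = -K/6
Z = -317 (Z = 131 - 448 = -317)
l = -951/44 (l = -317/(-⅙*2*22 + 22) = -317/(-⅓*22 + 22) = -317/(-22/3 + 22) = -317/44/3 = -317*3/44 = -951/44 ≈ -21.614)
l - E*3 = -951/44 - 232*3 = -951/44 - 1*696 = -951/44 - 696 = -31575/44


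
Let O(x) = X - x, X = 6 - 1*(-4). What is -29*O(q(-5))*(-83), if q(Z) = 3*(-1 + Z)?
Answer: 67396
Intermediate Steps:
q(Z) = -3 + 3*Z
X = 10 (X = 6 + 4 = 10)
O(x) = 10 - x
-29*O(q(-5))*(-83) = -29*(10 - (-3 + 3*(-5)))*(-83) = -29*(10 - (-3 - 15))*(-83) = -29*(10 - 1*(-18))*(-83) = -29*(10 + 18)*(-83) = -29*28*(-83) = -812*(-83) = 67396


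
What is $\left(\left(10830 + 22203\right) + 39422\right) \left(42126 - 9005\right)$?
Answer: $2399782055$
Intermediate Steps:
$\left(\left(10830 + 22203\right) + 39422\right) \left(42126 - 9005\right) = \left(33033 + 39422\right) 33121 = 72455 \cdot 33121 = 2399782055$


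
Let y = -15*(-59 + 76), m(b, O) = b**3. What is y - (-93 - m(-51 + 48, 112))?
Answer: -189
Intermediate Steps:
y = -255 (y = -15*17 = -255)
y - (-93 - m(-51 + 48, 112)) = -255 - (-93 - (-51 + 48)**3) = -255 - (-93 - 1*(-3)**3) = -255 - (-93 - 1*(-27)) = -255 - (-93 + 27) = -255 - 1*(-66) = -255 + 66 = -189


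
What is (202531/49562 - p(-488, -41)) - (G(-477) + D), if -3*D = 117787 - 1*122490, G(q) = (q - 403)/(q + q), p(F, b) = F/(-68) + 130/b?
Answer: -25845612874507/16477828578 ≈ -1568.5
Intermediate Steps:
p(F, b) = 130/b - F/68 (p(F, b) = F*(-1/68) + 130/b = -F/68 + 130/b = 130/b - F/68)
G(q) = (-403 + q)/(2*q) (G(q) = (-403 + q)/((2*q)) = (-403 + q)*(1/(2*q)) = (-403 + q)/(2*q))
D = 4703/3 (D = -(117787 - 1*122490)/3 = -(117787 - 122490)/3 = -⅓*(-4703) = 4703/3 ≈ 1567.7)
(202531/49562 - p(-488, -41)) - (G(-477) + D) = (202531/49562 - (130/(-41) - 1/68*(-488))) - ((½)*(-403 - 477)/(-477) + 4703/3) = (202531*(1/49562) - (130*(-1/41) + 122/17)) - ((½)*(-1/477)*(-880) + 4703/3) = (202531/49562 - (-130/41 + 122/17)) - (440/477 + 4703/3) = (202531/49562 - 1*2792/697) - 1*748217/477 = (202531/49562 - 2792/697) - 748217/477 = 2787003/34544714 - 748217/477 = -25845612874507/16477828578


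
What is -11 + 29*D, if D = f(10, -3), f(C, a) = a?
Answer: -98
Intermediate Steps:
D = -3
-11 + 29*D = -11 + 29*(-3) = -11 - 87 = -98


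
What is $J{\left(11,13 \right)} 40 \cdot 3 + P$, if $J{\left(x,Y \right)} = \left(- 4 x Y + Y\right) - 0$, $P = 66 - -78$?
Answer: $-66936$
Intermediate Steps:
$P = 144$ ($P = 66 + 78 = 144$)
$J{\left(x,Y \right)} = Y - 4 Y x$ ($J{\left(x,Y \right)} = \left(- 4 Y x + Y\right) + 0 = \left(Y - 4 Y x\right) + 0 = Y - 4 Y x$)
$J{\left(11,13 \right)} 40 \cdot 3 + P = 13 \left(1 - 44\right) 40 \cdot 3 + 144 = 13 \left(1 - 44\right) 120 + 144 = 13 \left(-43\right) 120 + 144 = \left(-559\right) 120 + 144 = -67080 + 144 = -66936$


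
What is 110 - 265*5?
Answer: -1215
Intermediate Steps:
110 - 265*5 = 110 - 53*25 = 110 - 1325 = -1215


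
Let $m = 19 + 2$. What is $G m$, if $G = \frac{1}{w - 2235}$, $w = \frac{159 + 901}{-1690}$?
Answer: $- \frac{3549}{377821} \approx -0.0093933$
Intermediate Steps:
$m = 21$
$w = - \frac{106}{169}$ ($w = 1060 \left(- \frac{1}{1690}\right) = - \frac{106}{169} \approx -0.62722$)
$G = - \frac{169}{377821}$ ($G = \frac{1}{- \frac{106}{169} - 2235} = \frac{1}{- \frac{377821}{169}} = - \frac{169}{377821} \approx -0.0004473$)
$G m = \left(- \frac{169}{377821}\right) 21 = - \frac{3549}{377821}$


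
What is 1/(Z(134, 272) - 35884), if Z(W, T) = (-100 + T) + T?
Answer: -1/35440 ≈ -2.8217e-5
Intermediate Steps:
Z(W, T) = -100 + 2*T
1/(Z(134, 272) - 35884) = 1/((-100 + 2*272) - 35884) = 1/((-100 + 544) - 35884) = 1/(444 - 35884) = 1/(-35440) = -1/35440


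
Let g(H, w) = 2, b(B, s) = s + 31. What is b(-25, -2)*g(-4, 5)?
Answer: 58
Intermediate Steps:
b(B, s) = 31 + s
b(-25, -2)*g(-4, 5) = (31 - 2)*2 = 29*2 = 58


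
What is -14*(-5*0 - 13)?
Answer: 182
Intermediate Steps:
-14*(-5*0 - 13) = -14*(0 - 13) = -14*(-13) = 182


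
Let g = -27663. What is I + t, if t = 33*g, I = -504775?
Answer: -1417654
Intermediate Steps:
t = -912879 (t = 33*(-27663) = -912879)
I + t = -504775 - 912879 = -1417654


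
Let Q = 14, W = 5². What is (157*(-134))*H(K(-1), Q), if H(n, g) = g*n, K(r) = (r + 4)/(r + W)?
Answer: -73633/2 ≈ -36817.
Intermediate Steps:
W = 25
K(r) = (4 + r)/(25 + r) (K(r) = (r + 4)/(r + 25) = (4 + r)/(25 + r))
(157*(-134))*H(K(-1), Q) = (157*(-134))*(14*((4 - 1)/(25 - 1))) = -294532*3/24 = -294532*(1/24)*3 = -294532/8 = -21038*7/4 = -73633/2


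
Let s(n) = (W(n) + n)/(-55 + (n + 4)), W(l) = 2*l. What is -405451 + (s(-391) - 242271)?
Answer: -16840703/26 ≈ -6.4772e+5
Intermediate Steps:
s(n) = 3*n/(-51 + n) (s(n) = (2*n + n)/(-55 + (n + 4)) = (3*n)/(-55 + (4 + n)) = (3*n)/(-51 + n) = 3*n/(-51 + n))
-405451 + (s(-391) - 242271) = -405451 + (3*(-391)/(-51 - 391) - 242271) = -405451 + (3*(-391)/(-442) - 242271) = -405451 + (3*(-391)*(-1/442) - 242271) = -405451 + (69/26 - 242271) = -405451 - 6298977/26 = -16840703/26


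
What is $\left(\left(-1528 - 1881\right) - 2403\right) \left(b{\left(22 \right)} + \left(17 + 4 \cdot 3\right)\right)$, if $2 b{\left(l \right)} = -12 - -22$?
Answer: $-197608$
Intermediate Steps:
$b{\left(l \right)} = 5$ ($b{\left(l \right)} = \frac{-12 - -22}{2} = \frac{-12 + 22}{2} = \frac{1}{2} \cdot 10 = 5$)
$\left(\left(-1528 - 1881\right) - 2403\right) \left(b{\left(22 \right)} + \left(17 + 4 \cdot 3\right)\right) = \left(\left(-1528 - 1881\right) - 2403\right) \left(5 + \left(17 + 4 \cdot 3\right)\right) = \left(-3409 - 2403\right) \left(5 + \left(17 + 12\right)\right) = - 5812 \left(5 + 29\right) = \left(-5812\right) 34 = -197608$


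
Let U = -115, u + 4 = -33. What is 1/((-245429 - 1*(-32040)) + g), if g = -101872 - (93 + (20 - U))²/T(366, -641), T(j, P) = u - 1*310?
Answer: -347/109343583 ≈ -3.1735e-6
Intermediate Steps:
u = -37 (u = -4 - 33 = -37)
T(j, P) = -347 (T(j, P) = -37 - 1*310 = -37 - 310 = -347)
g = -35297600/347 (g = -101872 - (93 + (20 - 1*(-115)))²/(-347) = -101872 - (93 + (20 + 115))²*(-1)/347 = -101872 - (93 + 135)²*(-1)/347 = -101872 - 228²*(-1)/347 = -101872 - 51984*(-1)/347 = -101872 - 1*(-51984/347) = -101872 + 51984/347 = -35297600/347 ≈ -1.0172e+5)
1/((-245429 - 1*(-32040)) + g) = 1/((-245429 - 1*(-32040)) - 35297600/347) = 1/((-245429 + 32040) - 35297600/347) = 1/(-213389 - 35297600/347) = 1/(-109343583/347) = -347/109343583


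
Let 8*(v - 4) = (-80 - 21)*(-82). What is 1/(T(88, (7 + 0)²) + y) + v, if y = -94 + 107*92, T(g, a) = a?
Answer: 40734447/39196 ≈ 1039.3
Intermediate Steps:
y = 9750 (y = -94 + 9844 = 9750)
v = 4157/4 (v = 4 + ((-80 - 21)*(-82))/8 = 4 + (-101*(-82))/8 = 4 + (⅛)*8282 = 4 + 4141/4 = 4157/4 ≈ 1039.3)
1/(T(88, (7 + 0)²) + y) + v = 1/((7 + 0)² + 9750) + 4157/4 = 1/(7² + 9750) + 4157/4 = 1/(49 + 9750) + 4157/4 = 1/9799 + 4157/4 = 40734447/39196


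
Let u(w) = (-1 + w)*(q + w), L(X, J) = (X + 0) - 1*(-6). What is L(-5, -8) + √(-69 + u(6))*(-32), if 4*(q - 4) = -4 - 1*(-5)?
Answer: 1 - 16*I*√71 ≈ 1.0 - 134.82*I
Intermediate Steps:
L(X, J) = 6 + X (L(X, J) = X + 6 = 6 + X)
q = 17/4 (q = 4 + (-4 - 1*(-5))/4 = 4 + (-4 + 5)/4 = 4 + (¼)*1 = 4 + ¼ = 17/4 ≈ 4.2500)
u(w) = (-1 + w)*(17/4 + w)
L(-5, -8) + √(-69 + u(6))*(-32) = (6 - 5) + √(-69 + (-17/4 + 6² + (13/4)*6))*(-32) = 1 + √(-69 + (-17/4 + 36 + 39/2))*(-32) = 1 + √(-69 + 205/4)*(-32) = 1 + √(-71/4)*(-32) = 1 + (I*√71/2)*(-32) = 1 - 16*I*√71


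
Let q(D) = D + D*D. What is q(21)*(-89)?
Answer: -41118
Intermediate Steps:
q(D) = D + D²
q(21)*(-89) = (21*(1 + 21))*(-89) = (21*22)*(-89) = 462*(-89) = -41118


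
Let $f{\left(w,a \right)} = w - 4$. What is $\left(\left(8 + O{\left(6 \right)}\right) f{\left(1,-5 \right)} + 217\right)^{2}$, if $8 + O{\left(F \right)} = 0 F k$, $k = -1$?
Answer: $47089$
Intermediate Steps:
$f{\left(w,a \right)} = -4 + w$
$O{\left(F \right)} = -8$ ($O{\left(F \right)} = -8 + 0 F \left(-1\right) = -8 + 0 \left(-1\right) = -8 + 0 = -8$)
$\left(\left(8 + O{\left(6 \right)}\right) f{\left(1,-5 \right)} + 217\right)^{2} = \left(\left(8 - 8\right) \left(-4 + 1\right) + 217\right)^{2} = \left(0 \left(-3\right) + 217\right)^{2} = \left(0 + 217\right)^{2} = 217^{2} = 47089$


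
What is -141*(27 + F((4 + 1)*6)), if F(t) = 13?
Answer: -5640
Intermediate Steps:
-141*(27 + F((4 + 1)*6)) = -141*(27 + 13) = -141*40 = -5640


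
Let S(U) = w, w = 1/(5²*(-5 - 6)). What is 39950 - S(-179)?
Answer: 10986251/275 ≈ 39950.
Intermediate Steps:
w = -1/275 (w = 1/(25*(-11)) = 1/(-275) = -1/275 ≈ -0.0036364)
S(U) = -1/275
39950 - S(-179) = 39950 - 1*(-1/275) = 39950 + 1/275 = 10986251/275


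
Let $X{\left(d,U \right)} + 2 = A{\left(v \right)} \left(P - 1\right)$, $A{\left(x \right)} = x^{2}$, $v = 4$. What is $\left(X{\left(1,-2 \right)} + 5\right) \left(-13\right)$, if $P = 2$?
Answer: $-247$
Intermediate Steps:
$X{\left(d,U \right)} = 14$ ($X{\left(d,U \right)} = -2 + 4^{2} \left(2 - 1\right) = -2 + 16 \cdot 1 = -2 + 16 = 14$)
$\left(X{\left(1,-2 \right)} + 5\right) \left(-13\right) = \left(14 + 5\right) \left(-13\right) = 19 \left(-13\right) = -247$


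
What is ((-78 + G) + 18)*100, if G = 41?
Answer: -1900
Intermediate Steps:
((-78 + G) + 18)*100 = ((-78 + 41) + 18)*100 = (-37 + 18)*100 = -19*100 = -1900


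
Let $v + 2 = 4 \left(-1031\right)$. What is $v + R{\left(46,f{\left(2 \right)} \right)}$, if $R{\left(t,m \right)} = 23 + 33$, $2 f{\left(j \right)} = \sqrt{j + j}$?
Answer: $-4070$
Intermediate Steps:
$f{\left(j \right)} = \frac{\sqrt{2} \sqrt{j}}{2}$ ($f{\left(j \right)} = \frac{\sqrt{j + j}}{2} = \frac{\sqrt{2 j}}{2} = \frac{\sqrt{2} \sqrt{j}}{2}$)
$R{\left(t,m \right)} = 56$
$v = -4126$ ($v = -2 + 4 \left(-1031\right) = -2 - 4124 = -4126$)
$v + R{\left(46,f{\left(2 \right)} \right)} = -4126 + 56 = -4070$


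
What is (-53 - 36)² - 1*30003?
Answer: -22082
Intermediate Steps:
(-53 - 36)² - 1*30003 = (-89)² - 30003 = 7921 - 30003 = -22082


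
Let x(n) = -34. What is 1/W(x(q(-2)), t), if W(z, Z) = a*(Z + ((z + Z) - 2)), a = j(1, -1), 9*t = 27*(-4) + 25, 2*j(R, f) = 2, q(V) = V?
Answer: -9/490 ≈ -0.018367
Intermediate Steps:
j(R, f) = 1 (j(R, f) = (1/2)*2 = 1)
t = -83/9 (t = (27*(-4) + 25)/9 = (-108 + 25)/9 = (1/9)*(-83) = -83/9 ≈ -9.2222)
a = 1
W(z, Z) = -2 + z + 2*Z (W(z, Z) = 1*(Z + ((z + Z) - 2)) = 1*(Z + ((Z + z) - 2)) = 1*(Z + (-2 + Z + z)) = 1*(-2 + z + 2*Z) = -2 + z + 2*Z)
1/W(x(q(-2)), t) = 1/(-2 - 34 + 2*(-83/9)) = 1/(-2 - 34 - 166/9) = 1/(-490/9) = -9/490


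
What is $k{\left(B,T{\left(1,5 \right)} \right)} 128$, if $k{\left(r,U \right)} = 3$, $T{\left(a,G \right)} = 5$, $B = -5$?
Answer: $384$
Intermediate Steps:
$k{\left(B,T{\left(1,5 \right)} \right)} 128 = 3 \cdot 128 = 384$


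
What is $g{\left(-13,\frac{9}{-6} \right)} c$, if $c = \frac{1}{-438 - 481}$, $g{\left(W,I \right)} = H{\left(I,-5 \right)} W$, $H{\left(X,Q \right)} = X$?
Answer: $- \frac{39}{1838} \approx -0.021219$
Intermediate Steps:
$g{\left(W,I \right)} = I W$
$c = - \frac{1}{919}$ ($c = \frac{1}{-919} = - \frac{1}{919} \approx -0.0010881$)
$g{\left(-13,\frac{9}{-6} \right)} c = \frac{9}{-6} \left(-13\right) \left(- \frac{1}{919}\right) = 9 \left(- \frac{1}{6}\right) \left(-13\right) \left(- \frac{1}{919}\right) = \left(- \frac{3}{2}\right) \left(-13\right) \left(- \frac{1}{919}\right) = \frac{39}{2} \left(- \frac{1}{919}\right) = - \frac{39}{1838}$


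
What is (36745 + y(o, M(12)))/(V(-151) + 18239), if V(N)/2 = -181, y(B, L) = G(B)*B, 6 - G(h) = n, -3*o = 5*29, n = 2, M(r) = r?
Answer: 109655/53631 ≈ 2.0446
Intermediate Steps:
o = -145/3 (o = -5*29/3 = -1/3*145 = -145/3 ≈ -48.333)
G(h) = 4 (G(h) = 6 - 1*2 = 6 - 2 = 4)
y(B, L) = 4*B
V(N) = -362 (V(N) = 2*(-181) = -362)
(36745 + y(o, M(12)))/(V(-151) + 18239) = (36745 + 4*(-145/3))/(-362 + 18239) = (36745 - 580/3)/17877 = (109655/3)*(1/17877) = 109655/53631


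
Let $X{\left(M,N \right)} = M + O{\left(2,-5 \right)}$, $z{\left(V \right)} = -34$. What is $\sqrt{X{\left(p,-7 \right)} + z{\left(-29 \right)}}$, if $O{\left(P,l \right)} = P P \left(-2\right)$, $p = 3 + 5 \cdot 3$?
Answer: $2 i \sqrt{6} \approx 4.899 i$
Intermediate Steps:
$p = 18$ ($p = 3 + 15 = 18$)
$O{\left(P,l \right)} = - 2 P^{2}$ ($O{\left(P,l \right)} = P^{2} \left(-2\right) = - 2 P^{2}$)
$X{\left(M,N \right)} = -8 + M$ ($X{\left(M,N \right)} = M - 2 \cdot 2^{2} = M - 8 = -8 + M$)
$\sqrt{X{\left(p,-7 \right)} + z{\left(-29 \right)}} = \sqrt{\left(-8 + 18\right) - 34} = \sqrt{10 - 34} = \sqrt{-24} = 2 i \sqrt{6}$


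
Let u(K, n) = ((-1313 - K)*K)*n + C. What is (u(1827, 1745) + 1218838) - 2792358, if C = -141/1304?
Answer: -13055980024621/1304 ≈ -1.0012e+10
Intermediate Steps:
C = -141/1304 (C = -141*1/1304 = -141/1304 ≈ -0.10813)
u(K, n) = -141/1304 + K*n*(-1313 - K) (u(K, n) = ((-1313 - K)*K)*n - 141/1304 = (K*(-1313 - K))*n - 141/1304 = K*n*(-1313 - K) - 141/1304 = -141/1304 + K*n*(-1313 - K))
(u(1827, 1745) + 1218838) - 2792358 = ((-141/1304 - 1*1745*1827² - 1313*1827*1745) + 1218838) - 2792358 = ((-141/1304 - 1*1745*3337929 - 4185994995) + 1218838) - 2792358 = ((-141/1304 - 5824686105 - 4185994995) + 1218838) - 2792358 = (-13053928154541/1304 + 1218838) - 2792358 = -13052338789789/1304 - 2792358 = -13055980024621/1304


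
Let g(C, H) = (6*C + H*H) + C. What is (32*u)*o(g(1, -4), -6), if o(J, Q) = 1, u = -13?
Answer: -416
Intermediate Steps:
g(C, H) = H**2 + 7*C (g(C, H) = (6*C + H**2) + C = (H**2 + 6*C) + C = H**2 + 7*C)
(32*u)*o(g(1, -4), -6) = (32*(-13))*1 = -416*1 = -416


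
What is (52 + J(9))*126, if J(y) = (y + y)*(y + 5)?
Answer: 38304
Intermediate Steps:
J(y) = 2*y*(5 + y) (J(y) = (2*y)*(5 + y) = 2*y*(5 + y))
(52 + J(9))*126 = (52 + 2*9*(5 + 9))*126 = (52 + 2*9*14)*126 = (52 + 252)*126 = 304*126 = 38304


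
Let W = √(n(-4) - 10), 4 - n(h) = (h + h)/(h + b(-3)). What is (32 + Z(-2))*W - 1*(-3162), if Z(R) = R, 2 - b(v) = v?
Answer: 3162 + 30*√2 ≈ 3204.4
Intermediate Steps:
b(v) = 2 - v
n(h) = 4 - 2*h/(5 + h) (n(h) = 4 - (h + h)/(h + (2 - 1*(-3))) = 4 - 2*h/(h + (2 + 3)) = 4 - 2*h/(h + 5) = 4 - 2*h/(5 + h))
W = √2 (W = √(2*(10 - 4)/(5 - 4) - 10) = √(2*6/1 - 10) = √(2*1*6 - 10) = √(12 - 10) = √2 ≈ 1.4142)
(32 + Z(-2))*W - 1*(-3162) = (32 - 2)*√2 - 1*(-3162) = 30*√2 + 3162 = 3162 + 30*√2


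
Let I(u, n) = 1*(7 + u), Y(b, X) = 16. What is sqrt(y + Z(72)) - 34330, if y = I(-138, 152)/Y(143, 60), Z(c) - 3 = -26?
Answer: -34330 + I*sqrt(499)/4 ≈ -34330.0 + 5.5846*I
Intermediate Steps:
Z(c) = -23 (Z(c) = 3 - 26 = -23)
I(u, n) = 7 + u
y = -131/16 (y = (7 - 138)/16 = -131*1/16 = -131/16 ≈ -8.1875)
sqrt(y + Z(72)) - 34330 = sqrt(-131/16 - 23) - 34330 = sqrt(-499/16) - 34330 = I*sqrt(499)/4 - 34330 = -34330 + I*sqrt(499)/4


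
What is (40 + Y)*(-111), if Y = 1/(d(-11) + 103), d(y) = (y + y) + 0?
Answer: -119917/27 ≈ -4441.4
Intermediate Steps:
d(y) = 2*y (d(y) = 2*y + 0 = 2*y)
Y = 1/81 (Y = 1/(2*(-11) + 103) = 1/(-22 + 103) = 1/81 ≈ 0.012346)
(40 + Y)*(-111) = (40 + 1/81)*(-111) = (3241/81)*(-111) = -119917/27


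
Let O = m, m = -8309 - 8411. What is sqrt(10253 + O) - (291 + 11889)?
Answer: -12180 + I*sqrt(6467) ≈ -12180.0 + 80.418*I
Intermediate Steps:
m = -16720
O = -16720
sqrt(10253 + O) - (291 + 11889) = sqrt(10253 - 16720) - (291 + 11889) = sqrt(-6467) - 1*12180 = I*sqrt(6467) - 12180 = -12180 + I*sqrt(6467)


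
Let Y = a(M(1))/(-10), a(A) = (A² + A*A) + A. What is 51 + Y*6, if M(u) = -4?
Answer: 171/5 ≈ 34.200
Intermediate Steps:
a(A) = A + 2*A² (a(A) = (A² + A²) + A = 2*A² + A = A + 2*A²)
Y = -14/5 (Y = -4*(1 + 2*(-4))/(-10) = -4*(1 - 8)*(-⅒) = -4*(-7)*(-⅒) = 28*(-⅒) = -14/5 ≈ -2.8000)
51 + Y*6 = 51 - 14/5*6 = 51 - 84/5 = 171/5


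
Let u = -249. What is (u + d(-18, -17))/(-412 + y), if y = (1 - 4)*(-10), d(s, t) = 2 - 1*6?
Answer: 253/382 ≈ 0.66230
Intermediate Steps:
d(s, t) = -4 (d(s, t) = 2 - 6 = -4)
y = 30 (y = -3*(-10) = 30)
(u + d(-18, -17))/(-412 + y) = (-249 - 4)/(-412 + 30) = -253/(-382) = -253*(-1/382) = 253/382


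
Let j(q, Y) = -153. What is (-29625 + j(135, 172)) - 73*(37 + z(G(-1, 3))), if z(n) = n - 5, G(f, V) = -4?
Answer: -31822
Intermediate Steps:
z(n) = -5 + n
(-29625 + j(135, 172)) - 73*(37 + z(G(-1, 3))) = (-29625 - 153) - 73*(37 + (-5 - 4)) = -29778 - 73*(37 - 9) = -29778 - 73*28 = -29778 - 2044 = -31822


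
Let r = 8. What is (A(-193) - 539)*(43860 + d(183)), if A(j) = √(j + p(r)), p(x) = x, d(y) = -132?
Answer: -23569392 + 43728*I*√185 ≈ -2.3569e+7 + 5.9477e+5*I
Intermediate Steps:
A(j) = √(8 + j) (A(j) = √(j + 8) = √(8 + j))
(A(-193) - 539)*(43860 + d(183)) = (√(8 - 193) - 539)*(43860 - 132) = (√(-185) - 539)*43728 = (I*√185 - 539)*43728 = (-539 + I*√185)*43728 = -23569392 + 43728*I*√185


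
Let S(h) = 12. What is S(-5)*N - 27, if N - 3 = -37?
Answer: -435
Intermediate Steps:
N = -34 (N = 3 - 37 = -34)
S(-5)*N - 27 = 12*(-34) - 27 = -408 - 27 = -435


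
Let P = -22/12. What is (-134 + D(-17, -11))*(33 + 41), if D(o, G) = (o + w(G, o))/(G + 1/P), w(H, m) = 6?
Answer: -1250378/127 ≈ -9845.5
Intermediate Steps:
P = -11/6 (P = -22*1/12 = -11/6 ≈ -1.8333)
D(o, G) = (6 + o)/(-6/11 + G) (D(o, G) = (o + 6)/(G + 1/(-11/6)) = (6 + o)/(G - 6/11) = (6 + o)/(-6/11 + G))
(-134 + D(-17, -11))*(33 + 41) = (-134 + 11*(6 - 17)/(-6 + 11*(-11)))*(33 + 41) = (-134 + 11*(-11)/(-6 - 121))*74 = (-134 + 11*(-11)/(-127))*74 = (-134 + 11*(-1/127)*(-11))*74 = (-134 + 121/127)*74 = -16897/127*74 = -1250378/127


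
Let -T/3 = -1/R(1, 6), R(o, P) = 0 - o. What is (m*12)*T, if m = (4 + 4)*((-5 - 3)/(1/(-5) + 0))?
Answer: -11520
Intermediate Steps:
R(o, P) = -o
m = 320 (m = 8*(-8/(-⅕ + 0)) = 8*(-8/(-⅕)) = 8*(-8*(-5)) = 8*40 = 320)
T = -3 (T = -(-3)/((-1*1)) = -(-3)/(-1) = -(-3)*(-1) = -3*1 = -3)
(m*12)*T = (320*12)*(-3) = 3840*(-3) = -11520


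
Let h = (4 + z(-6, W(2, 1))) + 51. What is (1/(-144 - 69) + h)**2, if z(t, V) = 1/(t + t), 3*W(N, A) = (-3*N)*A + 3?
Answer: 243204025/80656 ≈ 3015.3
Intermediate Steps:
W(N, A) = 1 - A*N (W(N, A) = ((-3*N)*A + 3)/3 = (-3*A*N + 3)/3 = (3 - 3*A*N)/3 = 1 - A*N)
z(t, V) = 1/(2*t)
h = 659/12 (h = (4 + (1/2)/(-6)) + 51 = (4 + (1/2)*(-1/6)) + 51 = (4 - 1/12) + 51 = 47/12 + 51 = 659/12 ≈ 54.917)
(1/(-144 - 69) + h)**2 = (1/(-144 - 69) + 659/12)**2 = (1/(-213) + 659/12)**2 = (-1/213 + 659/12)**2 = (15595/284)**2 = 243204025/80656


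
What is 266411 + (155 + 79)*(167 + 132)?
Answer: 336377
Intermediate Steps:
266411 + (155 + 79)*(167 + 132) = 266411 + 234*299 = 266411 + 69966 = 336377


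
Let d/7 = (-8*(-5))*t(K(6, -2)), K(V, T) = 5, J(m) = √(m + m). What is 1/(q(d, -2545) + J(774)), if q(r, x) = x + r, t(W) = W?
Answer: -1145/1309477 - 6*√43/1309477 ≈ -0.00090444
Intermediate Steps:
J(m) = √2*√m (J(m) = √(2*m) = √2*√m)
d = 1400 (d = 7*(-8*(-5)*5) = 7*(40*5) = 7*200 = 1400)
q(r, x) = r + x
1/(q(d, -2545) + J(774)) = 1/((1400 - 2545) + √2*√774) = 1/(-1145 + √2*(3*√86)) = 1/(-1145 + 6*√43)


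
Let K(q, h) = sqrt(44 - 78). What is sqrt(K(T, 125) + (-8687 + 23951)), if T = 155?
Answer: sqrt(15264 + I*sqrt(34)) ≈ 123.55 + 0.0236*I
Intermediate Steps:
K(q, h) = I*sqrt(34) (K(q, h) = sqrt(-34) = I*sqrt(34))
sqrt(K(T, 125) + (-8687 + 23951)) = sqrt(I*sqrt(34) + (-8687 + 23951)) = sqrt(I*sqrt(34) + 15264) = sqrt(15264 + I*sqrt(34))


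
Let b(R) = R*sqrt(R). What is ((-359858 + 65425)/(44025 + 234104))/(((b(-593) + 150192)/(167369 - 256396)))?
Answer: 3936905801094672/6331930627687009 + 15544004607763*I*sqrt(593)/6331930627687009 ≈ 0.62175 + 0.05978*I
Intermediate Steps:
b(R) = R**(3/2)
((-359858 + 65425)/(44025 + 234104))/(((b(-593) + 150192)/(167369 - 256396))) = ((-359858 + 65425)/(44025 + 234104))/((((-593)**(3/2) + 150192)/(167369 - 256396))) = (-294433/278129)/(((-593*I*sqrt(593) + 150192)/(-89027))) = (-294433*1/278129)/(((150192 - 593*I*sqrt(593))*(-1/89027))) = -294433/(278129*(-150192/89027 + 593*I*sqrt(593)/89027))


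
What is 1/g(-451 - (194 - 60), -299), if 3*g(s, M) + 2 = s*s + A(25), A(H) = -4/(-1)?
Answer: 3/342227 ≈ 8.7661e-6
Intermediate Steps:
A(H) = 4 (A(H) = -4*(-1) = 4)
g(s, M) = ⅔ + s²/3 (g(s, M) = -⅔ + (s*s + 4)/3 = -⅔ + (s² + 4)/3 = -⅔ + (4 + s²)/3 = -⅔ + (4/3 + s²/3) = ⅔ + s²/3)
1/g(-451 - (194 - 60), -299) = 1/(⅔ + (-451 - (194 - 60))²/3) = 1/(⅔ + (-451 - 1*134)²/3) = 1/(⅔ + (-451 - 134)²/3) = 1/(⅔ + (⅓)*(-585)²) = 1/(⅔ + (⅓)*342225) = 1/(⅔ + 114075) = 1/(342227/3) = 3/342227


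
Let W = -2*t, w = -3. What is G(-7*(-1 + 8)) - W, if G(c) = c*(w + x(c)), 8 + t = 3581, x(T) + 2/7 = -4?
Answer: 7503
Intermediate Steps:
x(T) = -30/7 (x(T) = -2/7 - 4 = -30/7)
t = 3573 (t = -8 + 3581 = 3573)
W = -7146 (W = -2*3573 = -7146)
G(c) = -51*c/7 (G(c) = c*(-3 - 30/7) = c*(-51/7) = -51*c/7)
G(-7*(-1 + 8)) - W = -(-51)*(-1 + 8) - 1*(-7146) = -(-51)*7 + 7146 = -51/7*(-49) + 7146 = 357 + 7146 = 7503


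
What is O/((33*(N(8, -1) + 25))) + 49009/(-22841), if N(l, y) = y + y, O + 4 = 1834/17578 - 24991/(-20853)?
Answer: -975542674822745/453906976011489 ≈ -2.1492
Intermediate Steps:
O = -494339968/183277017 (O = -4 + (1834/17578 - 24991/(-20853)) = -4 + (1834*(1/17578) - 24991*(-1/20853)) = -4 + (917/8789 + 24991/20853) = -4 + 238768100/183277017 = -494339968/183277017 ≈ -2.6972)
N(l, y) = 2*y
O/((33*(N(8, -1) + 25))) + 49009/(-22841) = -494339968*1/(33*(2*(-1) + 25))/183277017 + 49009/(-22841) = -494339968*1/(33*(-2 + 25))/183277017 + 49009*(-1/22841) = -494339968/(183277017*(33*23)) - 49009/22841 = -494339968/183277017/759 - 49009/22841 = -494339968/183277017*1/759 - 49009/22841 = -494339968/139107255903 - 49009/22841 = -975542674822745/453906976011489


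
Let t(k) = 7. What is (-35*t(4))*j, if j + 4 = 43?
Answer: -9555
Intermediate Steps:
j = 39 (j = -4 + 43 = 39)
(-35*t(4))*j = -35*7*39 = -245*39 = -9555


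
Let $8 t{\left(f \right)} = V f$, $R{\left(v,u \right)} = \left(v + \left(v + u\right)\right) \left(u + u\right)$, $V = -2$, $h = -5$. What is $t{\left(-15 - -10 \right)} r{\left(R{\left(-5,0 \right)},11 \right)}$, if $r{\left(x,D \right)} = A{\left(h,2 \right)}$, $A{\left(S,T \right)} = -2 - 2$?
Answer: $-5$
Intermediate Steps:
$A{\left(S,T \right)} = -4$ ($A{\left(S,T \right)} = -2 - 2 = -4$)
$R{\left(v,u \right)} = 2 u \left(u + 2 v\right)$ ($R{\left(v,u \right)} = \left(v + \left(u + v\right)\right) 2 u = \left(u + 2 v\right) 2 u = 2 u \left(u + 2 v\right)$)
$t{\left(f \right)} = - \frac{f}{4}$ ($t{\left(f \right)} = \frac{\left(-2\right) f}{8} = - \frac{f}{4}$)
$r{\left(x,D \right)} = -4$
$t{\left(-15 - -10 \right)} r{\left(R{\left(-5,0 \right)},11 \right)} = - \frac{-15 - -10}{4} \left(-4\right) = - \frac{-15 + 10}{4} \left(-4\right) = \left(- \frac{1}{4}\right) \left(-5\right) \left(-4\right) = \frac{5}{4} \left(-4\right) = -5$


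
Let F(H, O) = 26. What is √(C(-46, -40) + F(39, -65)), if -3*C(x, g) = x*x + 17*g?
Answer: I*√4074/3 ≈ 21.276*I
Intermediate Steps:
C(x, g) = -17*g/3 - x²/3 (C(x, g) = -(x*x + 17*g)/3 = -(x² + 17*g)/3 = -17*g/3 - x²/3)
√(C(-46, -40) + F(39, -65)) = √((-17/3*(-40) - ⅓*(-46)²) + 26) = √((680/3 - ⅓*2116) + 26) = √((680/3 - 2116/3) + 26) = √(-1436/3 + 26) = √(-1358/3) = I*√4074/3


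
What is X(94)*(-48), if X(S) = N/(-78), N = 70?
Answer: 560/13 ≈ 43.077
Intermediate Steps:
X(S) = -35/39 (X(S) = 70/(-78) = 70*(-1/78) = -35/39)
X(94)*(-48) = -35/39*(-48) = 560/13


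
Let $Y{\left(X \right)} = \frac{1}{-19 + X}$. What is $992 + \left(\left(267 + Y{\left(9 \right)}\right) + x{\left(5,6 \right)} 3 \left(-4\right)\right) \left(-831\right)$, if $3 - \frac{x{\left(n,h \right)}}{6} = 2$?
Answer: $- \frac{1609699}{10} \approx -1.6097 \cdot 10^{5}$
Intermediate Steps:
$x{\left(n,h \right)} = 6$ ($x{\left(n,h \right)} = 18 - 12 = 6$)
$992 + \left(\left(267 + Y{\left(9 \right)}\right) + x{\left(5,6 \right)} 3 \left(-4\right)\right) \left(-831\right) = 992 + \left(\left(267 + \frac{1}{-19 + 9}\right) + 6 \cdot 3 \left(-4\right)\right) \left(-831\right) = 992 + \left(\left(267 + \frac{1}{-10}\right) + 18 \left(-4\right)\right) \left(-831\right) = 992 + \left(\left(267 - \frac{1}{10}\right) - 72\right) \left(-831\right) = 992 + \left(\frac{2669}{10} - 72\right) \left(-831\right) = 992 + \frac{1949}{10} \left(-831\right) = 992 - \frac{1619619}{10} = - \frac{1609699}{10}$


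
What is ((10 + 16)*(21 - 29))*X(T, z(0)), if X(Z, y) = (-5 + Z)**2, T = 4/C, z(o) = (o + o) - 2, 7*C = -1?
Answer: -226512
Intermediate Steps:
C = -1/7 (C = (1/7)*(-1) = -1/7 ≈ -0.14286)
z(o) = -2 + 2*o (z(o) = 2*o - 2 = -2 + 2*o)
T = -28 (T = 4/(-1/7) = 4*(-7) = -28)
((10 + 16)*(21 - 29))*X(T, z(0)) = ((10 + 16)*(21 - 29))*(-5 - 28)**2 = (26*(-8))*(-33)**2 = -208*1089 = -226512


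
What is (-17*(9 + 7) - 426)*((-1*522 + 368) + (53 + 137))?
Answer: -25128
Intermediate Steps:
(-17*(9 + 7) - 426)*((-1*522 + 368) + (53 + 137)) = (-17*16 - 426)*((-522 + 368) + 190) = (-272 - 426)*(-154 + 190) = -698*36 = -25128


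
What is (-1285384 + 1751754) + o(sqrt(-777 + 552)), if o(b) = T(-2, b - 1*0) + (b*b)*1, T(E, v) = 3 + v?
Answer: 466148 + 15*I ≈ 4.6615e+5 + 15.0*I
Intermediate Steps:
o(b) = 3 + b + b**2 (o(b) = (3 + (b - 1*0)) + (b*b)*1 = (3 + (b + 0)) + b**2*1 = (3 + b) + b**2 = 3 + b + b**2)
(-1285384 + 1751754) + o(sqrt(-777 + 552)) = (-1285384 + 1751754) + (3 + sqrt(-777 + 552) + (sqrt(-777 + 552))**2) = 466370 + (3 + sqrt(-225) + (sqrt(-225))**2) = 466370 + (3 + 15*I + (15*I)**2) = 466370 + (3 + 15*I - 225) = 466370 + (-222 + 15*I) = 466148 + 15*I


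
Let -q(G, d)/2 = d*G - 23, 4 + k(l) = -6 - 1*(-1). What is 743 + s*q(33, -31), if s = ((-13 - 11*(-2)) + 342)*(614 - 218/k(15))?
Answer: 468642215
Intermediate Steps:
k(l) = -9 (k(l) = -4 + (-6 - 1*(-1)) = -4 + (-6 + 1) = -4 - 5 = -9)
q(G, d) = 46 - 2*G*d (q(G, d) = -2*(d*G - 23) = -2*(G*d - 23) = -2*(-23 + G*d) = 46 - 2*G*d)
s = 224016 (s = ((-13 - 11*(-2)) + 342)*(614 - 218/(-9)) = ((-13 + 22) + 342)*(614 - 218*(-1/9)) = (9 + 342)*(614 + 218/9) = 351*(5744/9) = 224016)
743 + s*q(33, -31) = 743 + 224016*(46 - 2*33*(-31)) = 743 + 224016*(46 + 2046) = 743 + 224016*2092 = 743 + 468641472 = 468642215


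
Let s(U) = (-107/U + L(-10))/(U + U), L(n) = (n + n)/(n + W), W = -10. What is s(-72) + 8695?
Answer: 90149581/10368 ≈ 8695.0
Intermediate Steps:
L(n) = 2*n/(-10 + n) (L(n) = (n + n)/(n - 10) = (2*n)/(-10 + n) = 2*n/(-10 + n))
s(U) = (1 - 107/U)/(2*U) (s(U) = (-107/U + 2*(-10)/(-10 - 10))/(U + U) = (-107/U + 2*(-10)/(-20))/((2*U)) = (-107/U + 2*(-10)*(-1/20))*(1/(2*U)) = (-107/U + 1)*(1/(2*U)) = (1 - 107/U)*(1/(2*U)) = (1 - 107/U)/(2*U))
s(-72) + 8695 = (½)*(-107 - 72)/(-72)² + 8695 = (½)*(1/5184)*(-179) + 8695 = -179/10368 + 8695 = 90149581/10368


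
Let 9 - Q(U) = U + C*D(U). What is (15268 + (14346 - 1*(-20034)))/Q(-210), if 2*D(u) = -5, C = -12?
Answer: 49648/189 ≈ 262.69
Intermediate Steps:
D(u) = -5/2 (D(u) = (½)*(-5) = -5/2)
Q(U) = -21 - U (Q(U) = 9 - (U - 12*(-5/2)) = 9 - (U + 30) = 9 - (30 + U) = 9 + (-30 - U) = -21 - U)
(15268 + (14346 - 1*(-20034)))/Q(-210) = (15268 + (14346 - 1*(-20034)))/(-21 - 1*(-210)) = (15268 + (14346 + 20034))/(-21 + 210) = (15268 + 34380)/189 = 49648*(1/189) = 49648/189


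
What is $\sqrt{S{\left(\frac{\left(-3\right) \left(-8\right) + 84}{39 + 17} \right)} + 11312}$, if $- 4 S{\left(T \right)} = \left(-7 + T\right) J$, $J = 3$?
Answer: $\frac{\sqrt{8871590}}{28} \approx 106.38$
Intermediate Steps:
$S{\left(T \right)} = \frac{21}{4} - \frac{3 T}{4}$ ($S{\left(T \right)} = - \frac{\left(-7 + T\right) 3}{4} = - \frac{-21 + 3 T}{4} = \frac{21}{4} - \frac{3 T}{4}$)
$\sqrt{S{\left(\frac{\left(-3\right) \left(-8\right) + 84}{39 + 17} \right)} + 11312} = \sqrt{\left(\frac{21}{4} - \frac{3 \frac{\left(-3\right) \left(-8\right) + 84}{39 + 17}}{4}\right) + 11312} = \sqrt{\left(\frac{21}{4} - \frac{3 \frac{24 + 84}{56}}{4}\right) + 11312} = \sqrt{\left(\frac{21}{4} - \frac{3 \cdot 108 \cdot \frac{1}{56}}{4}\right) + 11312} = \sqrt{\left(\frac{21}{4} - \frac{81}{56}\right) + 11312} = \sqrt{\frac{213}{56} + 11312} = \sqrt{\frac{633685}{56}} = \frac{\sqrt{8871590}}{28}$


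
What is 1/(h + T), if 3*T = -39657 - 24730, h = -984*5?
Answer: -3/79147 ≈ -3.7904e-5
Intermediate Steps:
h = -4920 (h = -41*120 = -4920)
T = -64387/3 (T = (-39657 - 24730)/3 = (⅓)*(-64387) = -64387/3 ≈ -21462.)
1/(h + T) = 1/(-4920 - 64387/3) = 1/(-79147/3) = -3/79147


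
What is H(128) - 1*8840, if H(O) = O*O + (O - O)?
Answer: 7544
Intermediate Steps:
H(O) = O² (H(O) = O² + 0 = O²)
H(128) - 1*8840 = 128² - 1*8840 = 16384 - 8840 = 7544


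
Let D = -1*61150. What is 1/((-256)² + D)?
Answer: 1/4386 ≈ 0.00022800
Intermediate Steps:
D = -61150
1/((-256)² + D) = 1/((-256)² - 61150) = 1/(65536 - 61150) = 1/4386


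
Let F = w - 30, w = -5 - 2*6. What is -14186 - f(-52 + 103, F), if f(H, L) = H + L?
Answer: -14190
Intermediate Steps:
w = -17 (w = -5 - 12 = -17)
F = -47 (F = -17 - 30 = -47)
-14186 - f(-52 + 103, F) = -14186 - ((-52 + 103) - 47) = -14186 - (51 - 47) = -14186 - 1*4 = -14186 - 4 = -14190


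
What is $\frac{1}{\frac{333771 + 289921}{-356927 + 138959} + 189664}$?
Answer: $\frac{54492}{10335014765} \approx 5.2726 \cdot 10^{-6}$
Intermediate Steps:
$\frac{1}{\frac{333771 + 289921}{-356927 + 138959} + 189664} = \frac{1}{\frac{623692}{-217968} + 189664} = \frac{1}{623692 \left(- \frac{1}{217968}\right) + 189664} = \frac{1}{- \frac{155923}{54492} + 189664} = \frac{1}{\frac{10335014765}{54492}} = \frac{54492}{10335014765}$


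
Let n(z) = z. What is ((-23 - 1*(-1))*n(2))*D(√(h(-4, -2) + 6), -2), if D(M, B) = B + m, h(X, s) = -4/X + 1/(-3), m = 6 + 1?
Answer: -220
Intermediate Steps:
m = 7
h(X, s) = -⅓ - 4/X (h(X, s) = -4/X + 1*(-⅓) = -4/X - ⅓ = -⅓ - 4/X)
D(M, B) = 7 + B (D(M, B) = B + 7 = 7 + B)
((-23 - 1*(-1))*n(2))*D(√(h(-4, -2) + 6), -2) = ((-23 - 1*(-1))*2)*(7 - 2) = ((-23 + 1)*2)*5 = -22*2*5 = -44*5 = -220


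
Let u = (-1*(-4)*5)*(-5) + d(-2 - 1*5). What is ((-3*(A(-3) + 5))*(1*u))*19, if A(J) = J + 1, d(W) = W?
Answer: 18297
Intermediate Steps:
A(J) = 1 + J
u = -107 (u = (-1*(-4)*5)*(-5) + (-2 - 1*5) = (4*5)*(-5) + (-2 - 5) = 20*(-5) - 7 = -100 - 7 = -107)
((-3*(A(-3) + 5))*(1*u))*19 = ((-3*((1 - 3) + 5))*(1*(-107)))*19 = (-3*(-2 + 5)*(-107))*19 = (-3*3*(-107))*19 = -9*(-107)*19 = 963*19 = 18297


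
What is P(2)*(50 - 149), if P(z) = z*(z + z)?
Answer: -792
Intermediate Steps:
P(z) = 2*z**2 (P(z) = z*(2*z) = 2*z**2)
P(2)*(50 - 149) = (2*2**2)*(50 - 149) = (2*4)*(-99) = 8*(-99) = -792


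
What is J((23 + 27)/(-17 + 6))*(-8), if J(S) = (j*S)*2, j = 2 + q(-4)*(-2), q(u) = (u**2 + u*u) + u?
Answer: -43200/11 ≈ -3927.3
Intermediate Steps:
q(u) = u + 2*u**2 (q(u) = (u**2 + u**2) + u = 2*u**2 + u = u + 2*u**2)
j = -54 (j = 2 - 4*(1 + 2*(-4))*(-2) = 2 - 4*(1 - 8)*(-2) = 2 - 4*(-7)*(-2) = 2 + 28*(-2) = 2 - 56 = -54)
J(S) = -108*S (J(S) = -54*S*2 = -108*S)
J((23 + 27)/(-17 + 6))*(-8) = -108*(23 + 27)/(-17 + 6)*(-8) = -5400/(-11)*(-8) = -5400*(-1)/11*(-8) = -108*(-50/11)*(-8) = (5400/11)*(-8) = -43200/11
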